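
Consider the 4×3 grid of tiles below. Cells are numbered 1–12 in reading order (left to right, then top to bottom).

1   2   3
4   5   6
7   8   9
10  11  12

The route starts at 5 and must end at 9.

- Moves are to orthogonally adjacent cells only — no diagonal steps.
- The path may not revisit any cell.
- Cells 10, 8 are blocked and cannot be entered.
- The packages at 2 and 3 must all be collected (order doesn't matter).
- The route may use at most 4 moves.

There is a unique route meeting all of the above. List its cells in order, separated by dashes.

5 - 2 - 3 - 6 - 9

The 4-move cap with required stops at 2, 3 leaves no slack for detours.
Route from 5: up to 2, right to 3, 2× down (reaching 9) — 4 moves in all.
Check: all required cells visited; 4 ≤ 4 moves.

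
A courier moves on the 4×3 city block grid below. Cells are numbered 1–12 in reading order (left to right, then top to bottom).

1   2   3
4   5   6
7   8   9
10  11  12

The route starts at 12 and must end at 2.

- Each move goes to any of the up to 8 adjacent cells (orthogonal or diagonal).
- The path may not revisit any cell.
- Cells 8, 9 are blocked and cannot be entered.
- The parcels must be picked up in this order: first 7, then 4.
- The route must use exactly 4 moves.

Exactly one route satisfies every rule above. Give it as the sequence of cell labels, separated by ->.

12 -> 11 -> 7 -> 4 -> 2

The waypoints must appear in the order 7, 4, with no cell reused.
Route from 12: left 1 to 11, up-left 1 to 7, up 1 to 4, up-right 1 to 2 — 4 moves in all.
Check: order respected (7 at step 2, 4 at step 3); 4 moves as required.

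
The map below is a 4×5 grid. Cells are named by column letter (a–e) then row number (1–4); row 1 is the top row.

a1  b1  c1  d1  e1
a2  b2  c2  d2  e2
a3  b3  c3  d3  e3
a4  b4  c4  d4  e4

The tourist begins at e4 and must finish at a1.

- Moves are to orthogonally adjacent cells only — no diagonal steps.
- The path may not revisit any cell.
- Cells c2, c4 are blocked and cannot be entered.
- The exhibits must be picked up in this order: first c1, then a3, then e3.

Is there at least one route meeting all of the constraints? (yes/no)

no

Ignoring the required order, 12 revisit-free routes from e4 to a1 pass through all of c1, a3, and e3; the waypoint orders that occur are e3 → c1 → a3 (12) — never c1 → a3 → e3.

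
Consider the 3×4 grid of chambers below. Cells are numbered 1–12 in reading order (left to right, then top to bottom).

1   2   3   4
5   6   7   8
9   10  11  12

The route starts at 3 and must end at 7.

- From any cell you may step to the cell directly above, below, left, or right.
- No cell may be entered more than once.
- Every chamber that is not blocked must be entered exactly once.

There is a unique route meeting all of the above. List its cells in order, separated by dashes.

3 - 4 - 8 - 12 - 11 - 10 - 9 - 5 - 1 - 2 - 6 - 7

Need to visit all 12 open cells exactly once, starting at 3 and ending at 7.
Cell 9 has only two open neighbours (5 and 10), so the path must pass straight through it: one of those is the cell it's entered from and the other is where it exits.
Route from 3: right to 4, 2× down (reaching 12), 3× left (reaching 9), 2× up (reaching 1), right to 2, down to 6, right to 7 — 11 moves in all.
Check: all 12 open cells covered.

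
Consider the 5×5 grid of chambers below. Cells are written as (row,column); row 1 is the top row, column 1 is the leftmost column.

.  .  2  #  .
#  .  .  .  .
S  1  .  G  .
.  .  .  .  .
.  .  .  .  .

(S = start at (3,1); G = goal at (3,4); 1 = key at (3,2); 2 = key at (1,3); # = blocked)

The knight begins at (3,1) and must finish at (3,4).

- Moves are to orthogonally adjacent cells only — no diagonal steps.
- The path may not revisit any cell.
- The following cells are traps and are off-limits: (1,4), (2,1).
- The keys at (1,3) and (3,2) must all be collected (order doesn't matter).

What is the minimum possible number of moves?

7

Any route passes through (1,3) and (3,2) in some order between (3,1) and (3,4). Summing Manhattan distances along each leg and taking the cheapest ordering ((3,1) → (3,2) → (1,3) → (3,4)) gives a lower bound of 1 + 3 + 3 = 7 moves.
A route of 7 moves achieves this: (3,1) → (3,2) → (2,2) → (1,2) → (1,3) → (2,3) → (3,3) → (3,4).
Since 7 matches the lower bound, it is optimal.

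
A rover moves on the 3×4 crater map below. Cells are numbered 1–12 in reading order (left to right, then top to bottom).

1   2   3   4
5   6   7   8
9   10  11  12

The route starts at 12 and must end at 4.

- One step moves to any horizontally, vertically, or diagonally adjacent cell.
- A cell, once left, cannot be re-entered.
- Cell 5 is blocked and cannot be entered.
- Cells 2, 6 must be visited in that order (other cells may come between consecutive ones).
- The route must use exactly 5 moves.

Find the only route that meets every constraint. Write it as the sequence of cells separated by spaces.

12 7 2 6 3 4

The waypoints must appear in the order 2, 6, with no cell reused.
Route from 12: up-left 2 to 2, down 1 to 6, up-right 1 to 3, right 1 to 4 — 5 moves in all.
Check: order respected (2 at step 2, 6 at step 3); 5 moves as required.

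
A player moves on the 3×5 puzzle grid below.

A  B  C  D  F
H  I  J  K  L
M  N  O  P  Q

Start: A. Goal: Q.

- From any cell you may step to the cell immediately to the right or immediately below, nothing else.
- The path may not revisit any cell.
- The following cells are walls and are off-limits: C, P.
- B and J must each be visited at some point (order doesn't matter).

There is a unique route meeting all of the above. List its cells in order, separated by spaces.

A B I J K L Q

Moves only go right or down, so the column and row indices never decrease.
Route from A: right 1 to B, down 1 to I, right 3 to L, down 1 to Q — 6 moves in all.
Check: all required cells visited.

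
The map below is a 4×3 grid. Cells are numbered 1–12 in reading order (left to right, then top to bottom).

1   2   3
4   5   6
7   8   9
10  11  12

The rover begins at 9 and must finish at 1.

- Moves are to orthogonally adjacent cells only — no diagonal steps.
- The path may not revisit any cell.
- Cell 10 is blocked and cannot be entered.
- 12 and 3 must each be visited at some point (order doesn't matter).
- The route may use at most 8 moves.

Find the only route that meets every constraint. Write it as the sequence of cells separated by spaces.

Any route must reach 12 and 3 and still end at 1 within 8 moves, so the order of the required stops is forced.
Route from 9: down to 12, left to 11, 2× up (reaching 5), right to 6, up to 3, 2× left (reaching 1) — 8 moves in all.
Check: all required cells visited; 8 ≤ 8 moves.

9 12 11 8 5 6 3 2 1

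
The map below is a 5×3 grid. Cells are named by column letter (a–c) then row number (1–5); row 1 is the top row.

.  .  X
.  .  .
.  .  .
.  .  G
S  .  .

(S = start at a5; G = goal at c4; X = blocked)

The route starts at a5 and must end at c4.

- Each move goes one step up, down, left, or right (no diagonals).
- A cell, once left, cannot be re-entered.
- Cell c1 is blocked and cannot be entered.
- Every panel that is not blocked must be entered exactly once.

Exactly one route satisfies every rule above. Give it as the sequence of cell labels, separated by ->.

Need to visit all 14 open cells exactly once, starting at a5 and ending at c4.
Cell b1 has only two open neighbours (b2 and a1), so the path must pass straight through it: one of those is the cell it's entered from and the other is where it exits.
Route from a5: up 4 to a1, right 1 to b1, down 1 to b2, right 1 to c2, down 1 to c3, left 1 to b3, down 2 to b5, right 1 to c5, up 1 to c4 — 13 moves in all.
Check: all 14 open cells covered.

a5 -> a4 -> a3 -> a2 -> a1 -> b1 -> b2 -> c2 -> c3 -> b3 -> b4 -> b5 -> c5 -> c4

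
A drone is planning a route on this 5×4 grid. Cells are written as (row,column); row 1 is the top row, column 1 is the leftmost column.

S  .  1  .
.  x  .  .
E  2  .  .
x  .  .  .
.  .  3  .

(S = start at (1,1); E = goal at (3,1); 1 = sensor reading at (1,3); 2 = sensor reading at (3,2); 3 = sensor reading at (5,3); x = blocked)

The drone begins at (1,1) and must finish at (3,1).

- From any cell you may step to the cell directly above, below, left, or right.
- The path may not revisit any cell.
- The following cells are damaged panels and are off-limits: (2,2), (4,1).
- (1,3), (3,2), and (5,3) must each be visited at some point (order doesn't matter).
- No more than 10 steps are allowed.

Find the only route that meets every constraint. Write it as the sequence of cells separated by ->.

Any route must reach (1,3), (3,2), and (5,3) and still end at (3,1) within 10 moves, so the order of the required stops is forced.
Route from (1,1): right 2 to (1,3), down 4 to (5,3), left 1 to (5,2), up 2 to (3,2), left 1 to (3,1) — 10 moves in all.
Check: all required cells visited; 10 ≤ 10 moves.

(1,1) -> (1,2) -> (1,3) -> (2,3) -> (3,3) -> (4,3) -> (5,3) -> (5,2) -> (4,2) -> (3,2) -> (3,1)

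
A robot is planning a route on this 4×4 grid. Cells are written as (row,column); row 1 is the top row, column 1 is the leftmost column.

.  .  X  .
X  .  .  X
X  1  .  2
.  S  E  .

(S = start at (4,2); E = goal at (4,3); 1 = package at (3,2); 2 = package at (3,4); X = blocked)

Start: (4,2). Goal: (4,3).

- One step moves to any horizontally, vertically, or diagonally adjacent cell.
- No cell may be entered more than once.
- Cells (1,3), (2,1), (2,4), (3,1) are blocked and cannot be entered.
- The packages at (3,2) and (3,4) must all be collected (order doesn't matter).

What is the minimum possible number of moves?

Any route passes through (3,2) and (3,4) in some order between (4,2) and (4,3). Summing Chebyshev distances along each leg and taking the cheapest ordering ((4,2) → (3,2) → (3,4) → (4,3)) gives a lower bound of 1 + 2 + 1 = 4 moves.
A route of 4 moves achieves this: (4,2) → (3,2) → (2,3) → (3,4) → (4,3).
Since 4 matches the lower bound, it is optimal.

4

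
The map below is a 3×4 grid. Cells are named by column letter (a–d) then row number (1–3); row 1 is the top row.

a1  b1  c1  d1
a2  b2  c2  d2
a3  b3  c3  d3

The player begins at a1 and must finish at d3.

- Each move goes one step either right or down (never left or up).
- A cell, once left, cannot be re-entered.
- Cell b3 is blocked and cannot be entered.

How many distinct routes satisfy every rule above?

A right/down-only route from a1 to d3 makes exactly 2 down-moves and 3 right-moves in some order.
With no other constraints that would be C(5,2) = 10 routes.
Subtract routes through each blocked cell (inclusion–exclusion for overlaps): − through b3: 3 → 7.
That gives 7 routes.

7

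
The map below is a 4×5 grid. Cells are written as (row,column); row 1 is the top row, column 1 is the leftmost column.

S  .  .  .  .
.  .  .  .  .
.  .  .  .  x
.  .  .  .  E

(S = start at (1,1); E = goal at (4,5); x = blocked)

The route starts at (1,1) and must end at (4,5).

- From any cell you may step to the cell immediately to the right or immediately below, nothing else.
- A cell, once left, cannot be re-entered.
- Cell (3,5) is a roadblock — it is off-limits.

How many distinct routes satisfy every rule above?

20

A right/down-only route from (1,1) to (4,5) makes exactly 3 down-moves and 4 right-moves in some order.
With no other constraints that would be C(7,3) = 35 routes.
Subtract routes through each blocked cell (inclusion–exclusion for overlaps): − through (3,5): 15 → 20.
That gives 20 routes.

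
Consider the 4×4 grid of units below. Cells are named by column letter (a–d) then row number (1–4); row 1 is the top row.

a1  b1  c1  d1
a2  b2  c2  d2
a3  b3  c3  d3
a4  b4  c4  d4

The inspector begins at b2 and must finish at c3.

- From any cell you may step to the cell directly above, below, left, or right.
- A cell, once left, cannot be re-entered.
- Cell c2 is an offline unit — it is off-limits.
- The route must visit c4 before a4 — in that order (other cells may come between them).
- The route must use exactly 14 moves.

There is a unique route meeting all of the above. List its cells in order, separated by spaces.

b2 a2 a1 b1 c1 d1 d2 d3 d4 c4 b4 a4 a3 b3 c3

The waypoints must appear in the order c4, a4, with no cell reused.
Route from b2: left to a2, up to a1, 3× right (reaching d1), 3× down (reaching d4), 3× left (reaching a4), up to a3, 2× right (reaching c3) — 14 moves in all.
Check: order respected (c4 at step 9, a4 at step 11); 14 moves as required.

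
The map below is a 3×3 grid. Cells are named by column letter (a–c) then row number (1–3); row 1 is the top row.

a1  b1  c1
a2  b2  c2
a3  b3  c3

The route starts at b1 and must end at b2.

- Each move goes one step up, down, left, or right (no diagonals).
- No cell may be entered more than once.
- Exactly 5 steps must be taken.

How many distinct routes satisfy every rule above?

Need simple routes of exactly 5 moves from b1 to b2 (Manhattan distance 1, so 2 moves are spent on a detour and 2 undoing it).
Enumerating: b1 a1 a2 a3 b3 b2 | b1 c1 c2 c3 b3 b2.
That gives 2 routes.

2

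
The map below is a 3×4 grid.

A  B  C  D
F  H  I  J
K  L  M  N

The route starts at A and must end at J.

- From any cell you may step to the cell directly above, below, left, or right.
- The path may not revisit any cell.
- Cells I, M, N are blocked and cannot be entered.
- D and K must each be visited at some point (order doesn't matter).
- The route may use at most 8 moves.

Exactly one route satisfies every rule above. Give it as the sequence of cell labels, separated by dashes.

The 8-move cap with required stops at D, K leaves no slack for detours.
Route from A: down 2 to K, right 1 to L, up 2 to B, right 2 to D, down 1 to J — 8 moves in all.
Check: all required cells visited; 8 ≤ 8 moves.

A - F - K - L - H - B - C - D - J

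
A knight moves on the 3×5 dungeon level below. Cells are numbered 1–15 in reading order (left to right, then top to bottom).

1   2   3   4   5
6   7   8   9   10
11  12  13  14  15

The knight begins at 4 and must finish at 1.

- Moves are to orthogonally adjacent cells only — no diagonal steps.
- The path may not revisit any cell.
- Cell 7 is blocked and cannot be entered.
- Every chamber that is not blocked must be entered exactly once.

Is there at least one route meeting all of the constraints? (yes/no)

no

Exhausting the options from 4, every branch either dead-ends against blocked cells, would have to re-enter a cell already used, or reaches the goal with a constraint still unmet.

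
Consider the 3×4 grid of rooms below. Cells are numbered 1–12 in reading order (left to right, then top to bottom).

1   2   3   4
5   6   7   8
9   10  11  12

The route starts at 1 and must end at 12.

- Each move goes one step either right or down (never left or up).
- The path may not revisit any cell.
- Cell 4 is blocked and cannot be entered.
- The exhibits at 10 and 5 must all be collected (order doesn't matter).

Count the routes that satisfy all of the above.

A right/down-only route from 1 to 12 makes exactly 2 down-moves and 3 right-moves in some order.
With no other constraints that would be C(5,2) = 10 routes.
A monotone route can only reach the required cells in the order 5, 10, so split there and multiply the segment counts (each segment already excludes blocked cells): 1→5: 1; 5→10: 2; 10→12: 1; product = 2.
That gives 2 routes.

2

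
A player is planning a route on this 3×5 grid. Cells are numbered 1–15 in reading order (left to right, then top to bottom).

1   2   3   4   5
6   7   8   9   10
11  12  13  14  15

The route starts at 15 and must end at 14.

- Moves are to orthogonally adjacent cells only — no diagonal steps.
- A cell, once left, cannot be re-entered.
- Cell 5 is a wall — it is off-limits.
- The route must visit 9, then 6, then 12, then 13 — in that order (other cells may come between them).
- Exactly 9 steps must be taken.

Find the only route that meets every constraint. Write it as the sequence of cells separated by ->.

The waypoints must appear in the order 9, 6, 12, 13, with no cell reused.
Route from 15: up 1 to 10, left 4 to 6, down 1 to 11, right 3 to 14 — 9 moves in all.
Check: order respected (9 at step 2, 6 at step 5, 12 at step 7, 13 at step 8); 9 moves as required.

15 -> 10 -> 9 -> 8 -> 7 -> 6 -> 11 -> 12 -> 13 -> 14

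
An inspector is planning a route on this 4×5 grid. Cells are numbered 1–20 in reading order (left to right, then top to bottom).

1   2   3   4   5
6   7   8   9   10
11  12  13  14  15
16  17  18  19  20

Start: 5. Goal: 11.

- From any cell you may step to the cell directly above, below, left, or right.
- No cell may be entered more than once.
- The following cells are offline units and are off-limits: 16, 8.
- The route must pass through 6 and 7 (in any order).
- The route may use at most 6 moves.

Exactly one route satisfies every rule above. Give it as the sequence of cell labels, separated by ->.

5 -> 4 -> 3 -> 2 -> 7 -> 6 -> 11

The budget equals the shortest possible length, so every move has to be on a shortest route through the required cells.
Route from 5: 3× left (reaching 2), down to 7, left to 6, down to 11 — 6 moves in all.
Check: all required cells visited; 6 ≤ 6 moves.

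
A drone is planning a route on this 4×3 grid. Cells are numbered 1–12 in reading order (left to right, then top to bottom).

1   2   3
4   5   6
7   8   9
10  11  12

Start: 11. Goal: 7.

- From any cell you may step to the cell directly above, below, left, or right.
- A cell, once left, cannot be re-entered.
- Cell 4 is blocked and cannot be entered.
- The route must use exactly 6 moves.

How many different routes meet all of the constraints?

1

Need simple routes of exactly 6 moves from 11 to 7 (Manhattan distance 2, so 2 moves are spent on a detour and 2 undoing it).
Enumerating: 11 12 9 6 5 8 7.
That gives 1 route.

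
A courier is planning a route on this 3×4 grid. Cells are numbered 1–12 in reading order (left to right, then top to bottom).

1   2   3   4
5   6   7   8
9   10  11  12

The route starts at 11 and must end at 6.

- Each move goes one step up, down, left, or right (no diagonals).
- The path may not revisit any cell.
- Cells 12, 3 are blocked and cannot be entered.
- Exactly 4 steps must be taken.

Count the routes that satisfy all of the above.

Need simple routes of exactly 4 moves from 11 to 6 (Manhattan distance 2, so 1 moves are spent on a detour and 1 undoing it).
Enumerating: 11 10 9 5 6.
That gives 1 route.

1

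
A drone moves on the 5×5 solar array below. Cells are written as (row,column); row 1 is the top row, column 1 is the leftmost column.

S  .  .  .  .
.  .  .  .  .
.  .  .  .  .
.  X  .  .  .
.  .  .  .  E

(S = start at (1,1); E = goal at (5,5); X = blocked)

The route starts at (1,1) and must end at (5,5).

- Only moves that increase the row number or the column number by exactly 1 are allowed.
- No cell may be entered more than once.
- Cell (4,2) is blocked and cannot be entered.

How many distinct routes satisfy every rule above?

54

A right/down-only route from (1,1) to (5,5) makes exactly 4 down-moves and 4 right-moves in some order.
With no other constraints that would be C(8,4) = 70 routes.
Subtract routes through each blocked cell (inclusion–exclusion for overlaps): − through (4,2): 16 → 54.
That gives 54 routes.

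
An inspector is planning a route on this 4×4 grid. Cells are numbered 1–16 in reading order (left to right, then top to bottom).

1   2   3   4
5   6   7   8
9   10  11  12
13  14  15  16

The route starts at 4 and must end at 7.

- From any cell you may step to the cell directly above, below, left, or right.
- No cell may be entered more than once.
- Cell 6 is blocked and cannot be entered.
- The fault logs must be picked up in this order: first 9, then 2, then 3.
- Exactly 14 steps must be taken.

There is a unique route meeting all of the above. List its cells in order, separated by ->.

4 -> 8 -> 12 -> 16 -> 15 -> 11 -> 10 -> 14 -> 13 -> 9 -> 5 -> 1 -> 2 -> 3 -> 7

The waypoints must appear in the order 9, 2, 3, with no cell reused.
Route from 4: down 3 to 16, left 1 to 15, up 1 to 11, left 1 to 10, down 1 to 14, left 1 to 13, up 3 to 1, right 2 to 3, down 1 to 7 — 14 moves in all.
Check: order respected (9 at step 9, 2 at step 12, 3 at step 13); 14 moves as required.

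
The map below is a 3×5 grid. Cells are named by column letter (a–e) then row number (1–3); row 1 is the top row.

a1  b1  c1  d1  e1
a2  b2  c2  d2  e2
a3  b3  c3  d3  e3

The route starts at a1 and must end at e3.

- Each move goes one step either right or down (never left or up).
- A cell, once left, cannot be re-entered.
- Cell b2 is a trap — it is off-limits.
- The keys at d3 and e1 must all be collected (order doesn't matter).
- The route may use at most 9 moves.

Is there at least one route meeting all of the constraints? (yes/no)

d3 is below but to the left of e1: going e1 → d3 would need a leftward move and d3 → e1 an upward move, so no right/down-only route can visit both required cells.

no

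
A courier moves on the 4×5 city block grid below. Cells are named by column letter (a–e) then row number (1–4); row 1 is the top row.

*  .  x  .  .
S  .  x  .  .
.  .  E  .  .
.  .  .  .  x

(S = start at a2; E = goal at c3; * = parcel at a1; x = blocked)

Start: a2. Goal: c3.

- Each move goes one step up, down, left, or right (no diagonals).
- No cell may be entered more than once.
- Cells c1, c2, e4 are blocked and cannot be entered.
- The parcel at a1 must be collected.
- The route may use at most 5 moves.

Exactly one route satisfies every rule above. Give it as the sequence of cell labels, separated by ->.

The 5-move cap with required stops at a1 leaves no slack for detours.
Route from a2: up to a1, right to b1, 2× down (reaching b3), right to c3 — 5 moves in all.
Check: all required cells visited; 5 ≤ 5 moves.

a2 -> a1 -> b1 -> b2 -> b3 -> c3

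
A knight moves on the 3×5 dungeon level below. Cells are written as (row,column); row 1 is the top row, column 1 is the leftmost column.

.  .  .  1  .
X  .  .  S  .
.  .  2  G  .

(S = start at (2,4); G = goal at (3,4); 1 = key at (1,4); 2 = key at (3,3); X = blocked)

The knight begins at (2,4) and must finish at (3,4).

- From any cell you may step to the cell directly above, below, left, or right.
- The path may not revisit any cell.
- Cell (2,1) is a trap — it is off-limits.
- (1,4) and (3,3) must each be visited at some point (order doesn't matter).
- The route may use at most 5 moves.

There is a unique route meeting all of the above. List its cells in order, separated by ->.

The 5-move cap with required stops at (1,4), (3,3) leaves no slack for detours.
Route from (2,4): up 1 to (1,4), left 1 to (1,3), down 2 to (3,3), right 1 to (3,4) — 5 moves in all.
Check: all required cells visited; 5 ≤ 5 moves.

(2,4) -> (1,4) -> (1,3) -> (2,3) -> (3,3) -> (3,4)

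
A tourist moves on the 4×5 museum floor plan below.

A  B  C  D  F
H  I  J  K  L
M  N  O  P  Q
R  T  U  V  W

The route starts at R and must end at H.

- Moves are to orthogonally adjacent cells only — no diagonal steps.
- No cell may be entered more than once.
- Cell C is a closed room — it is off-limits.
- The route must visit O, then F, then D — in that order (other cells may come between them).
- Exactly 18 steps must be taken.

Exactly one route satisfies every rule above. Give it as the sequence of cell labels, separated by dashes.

R - M - N - T - U - O - P - V - W - Q - L - F - D - K - J - I - B - A - H

The waypoints must appear in the order O, F, D, with no cell reused.
Route from R: up to M, right to N, down to T, right to U, up to O, right to P, down to V, right to W, 3× up (reaching F), left to D, down to K, 2× left (reaching I), up to B, left to A, down to H — 18 moves in all.
Check: order respected (O at step 5, F at step 11, D at step 12); 18 moves as required.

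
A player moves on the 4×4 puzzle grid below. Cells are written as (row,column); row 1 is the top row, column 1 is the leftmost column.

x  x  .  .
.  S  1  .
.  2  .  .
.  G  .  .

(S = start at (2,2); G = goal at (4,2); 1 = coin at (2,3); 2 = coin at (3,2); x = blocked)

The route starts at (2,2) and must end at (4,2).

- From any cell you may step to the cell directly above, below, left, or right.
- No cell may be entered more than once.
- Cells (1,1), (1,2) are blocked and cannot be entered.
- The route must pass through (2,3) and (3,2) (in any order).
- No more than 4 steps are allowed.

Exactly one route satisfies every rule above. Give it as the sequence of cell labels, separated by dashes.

Any route must reach (2,3) and (3,2) and still end at (4,2) within 4 moves, so the order of the required stops is forced.
Route from (2,2): right to (2,3), down to (3,3), left to (3,2), down to (4,2) — 4 moves in all.
Check: all required cells visited; 4 ≤ 4 moves.

(2,2) - (2,3) - (3,3) - (3,2) - (4,2)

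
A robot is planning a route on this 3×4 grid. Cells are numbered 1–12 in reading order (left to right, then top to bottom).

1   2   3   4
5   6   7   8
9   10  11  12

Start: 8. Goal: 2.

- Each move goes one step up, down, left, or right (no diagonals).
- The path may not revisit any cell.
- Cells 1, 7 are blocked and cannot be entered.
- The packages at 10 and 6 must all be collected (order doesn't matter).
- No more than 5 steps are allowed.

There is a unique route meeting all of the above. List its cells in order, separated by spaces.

8 12 11 10 6 2

The 5-move cap with required stops at 10, 6 leaves no slack for detours.
Route from 8: down to 12, 2× left (reaching 10), 2× up (reaching 2) — 5 moves in all.
Check: all required cells visited; 5 ≤ 5 moves.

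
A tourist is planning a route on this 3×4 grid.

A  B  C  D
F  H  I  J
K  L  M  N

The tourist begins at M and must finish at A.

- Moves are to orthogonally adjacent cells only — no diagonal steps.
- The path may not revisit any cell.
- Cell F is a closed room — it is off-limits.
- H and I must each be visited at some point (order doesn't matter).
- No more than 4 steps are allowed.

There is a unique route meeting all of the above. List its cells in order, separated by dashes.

M - I - H - B - A

Any route must reach H and I and still end at A within 4 moves, so the order of the required stops is forced.
Route from M: up 1 to I, left 1 to H, up 1 to B, left 1 to A — 4 moves in all.
Check: all required cells visited; 4 ≤ 4 moves.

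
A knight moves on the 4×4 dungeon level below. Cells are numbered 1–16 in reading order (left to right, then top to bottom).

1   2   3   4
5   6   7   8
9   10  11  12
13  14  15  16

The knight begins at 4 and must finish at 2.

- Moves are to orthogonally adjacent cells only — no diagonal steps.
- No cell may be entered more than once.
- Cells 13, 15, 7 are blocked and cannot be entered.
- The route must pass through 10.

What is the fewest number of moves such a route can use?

6

Any route passes through 10 somewhere between 4 and 2. Summing Manhattan distances along the two legs (4 → 10 → 2) gives a lower bound of 4 + 2 = 6 moves.
A route of 6 moves achieves this: 4 → 8 → 12 → 11 → 10 → 6 → 2.
Since 6 matches the lower bound, it is optimal.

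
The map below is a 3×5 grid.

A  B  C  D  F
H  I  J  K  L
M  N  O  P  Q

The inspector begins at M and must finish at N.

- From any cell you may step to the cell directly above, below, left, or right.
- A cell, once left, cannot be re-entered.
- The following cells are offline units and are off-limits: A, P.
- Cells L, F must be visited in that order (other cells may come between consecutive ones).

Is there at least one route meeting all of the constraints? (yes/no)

Ignoring the required order, 1 revisit-free route from M to N passes through all of L and F; the waypoint orders that occur are F → L (1) — never L → F.

no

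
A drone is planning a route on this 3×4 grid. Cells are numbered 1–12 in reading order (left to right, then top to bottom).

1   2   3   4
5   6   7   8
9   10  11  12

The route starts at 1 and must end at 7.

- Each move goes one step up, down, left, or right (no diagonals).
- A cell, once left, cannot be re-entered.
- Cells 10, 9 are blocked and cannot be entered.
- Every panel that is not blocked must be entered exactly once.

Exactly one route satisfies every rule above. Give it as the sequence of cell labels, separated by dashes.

1 - 5 - 6 - 2 - 3 - 4 - 8 - 12 - 11 - 7

Need to visit all 10 open cells exactly once, starting at 1 and ending at 7.
Route from 1: down 1 to 5, right 1 to 6, up 1 to 2, right 2 to 4, down 2 to 12, left 1 to 11, up 1 to 7 — 9 moves in all.
Check: all 10 open cells covered.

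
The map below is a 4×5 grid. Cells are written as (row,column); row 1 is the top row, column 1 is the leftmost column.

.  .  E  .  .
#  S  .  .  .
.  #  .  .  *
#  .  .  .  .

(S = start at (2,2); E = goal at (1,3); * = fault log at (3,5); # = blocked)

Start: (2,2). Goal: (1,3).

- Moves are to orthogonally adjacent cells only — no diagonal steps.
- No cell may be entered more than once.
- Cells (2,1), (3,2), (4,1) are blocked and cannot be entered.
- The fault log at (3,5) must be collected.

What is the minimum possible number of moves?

Any route passes through (3,5) somewhere between (2,2) and (1,3). Summing Manhattan distances along the two legs ((2,2) → (3,5) → (1,3)) gives a lower bound of 4 + 4 = 8 moves.
A route of 8 moves achieves this: (2,2) → (2,3) → (3,3) → (3,4) → (3,5) → (2,5) → (1,5) → (1,4) → (1,3).
Since 8 matches the lower bound, it is optimal.

8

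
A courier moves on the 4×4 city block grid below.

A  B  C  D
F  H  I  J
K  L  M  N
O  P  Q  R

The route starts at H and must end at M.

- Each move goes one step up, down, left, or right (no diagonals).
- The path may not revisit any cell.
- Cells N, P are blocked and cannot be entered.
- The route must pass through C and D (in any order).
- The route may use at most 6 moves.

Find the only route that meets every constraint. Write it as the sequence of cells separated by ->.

The 6-move cap with required stops at C, D leaves no slack for detours.
Route from H: up 1 to B, right 2 to D, down 1 to J, left 1 to I, down 1 to M — 6 moves in all.
Check: all required cells visited; 6 ≤ 6 moves.

H -> B -> C -> D -> J -> I -> M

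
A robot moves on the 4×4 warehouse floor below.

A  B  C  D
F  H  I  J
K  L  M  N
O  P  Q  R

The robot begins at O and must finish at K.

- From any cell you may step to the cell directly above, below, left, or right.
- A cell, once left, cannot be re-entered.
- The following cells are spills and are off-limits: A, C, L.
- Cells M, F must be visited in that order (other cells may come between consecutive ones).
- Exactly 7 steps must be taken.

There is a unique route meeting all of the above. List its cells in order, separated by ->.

The waypoints must appear in the order M, F, with no cell reused.
Route from O: right 2 to Q, up 2 to I, left 2 to F, down 1 to K — 7 moves in all.
Check: order respected (M at step 3, F at step 6); 7 moves as required.

O -> P -> Q -> M -> I -> H -> F -> K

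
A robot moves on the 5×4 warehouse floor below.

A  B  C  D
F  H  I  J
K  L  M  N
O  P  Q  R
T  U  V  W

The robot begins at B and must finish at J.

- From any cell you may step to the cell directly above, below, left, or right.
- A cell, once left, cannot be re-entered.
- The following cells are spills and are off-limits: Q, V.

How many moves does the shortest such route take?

The Manhattan distance from B to J is |1−2| + |2−4| = 3, so at least 3 moves are needed.
A route of 3 moves achieves this: B → H → I → J.
Since 3 matches the lower bound, it is optimal.

3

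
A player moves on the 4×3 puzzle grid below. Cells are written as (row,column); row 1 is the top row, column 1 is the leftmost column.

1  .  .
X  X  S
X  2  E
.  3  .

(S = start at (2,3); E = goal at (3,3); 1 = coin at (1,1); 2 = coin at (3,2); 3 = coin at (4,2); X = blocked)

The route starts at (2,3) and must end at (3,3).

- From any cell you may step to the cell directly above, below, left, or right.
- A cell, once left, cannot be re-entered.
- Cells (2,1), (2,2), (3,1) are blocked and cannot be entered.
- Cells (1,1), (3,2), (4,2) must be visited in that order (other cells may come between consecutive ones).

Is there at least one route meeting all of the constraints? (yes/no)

no

(1,1) must be visited but has only one open neighbour ((1,2)), and it is neither the start nor the goal — the route would have to enter and leave through (1,2), re-entering it.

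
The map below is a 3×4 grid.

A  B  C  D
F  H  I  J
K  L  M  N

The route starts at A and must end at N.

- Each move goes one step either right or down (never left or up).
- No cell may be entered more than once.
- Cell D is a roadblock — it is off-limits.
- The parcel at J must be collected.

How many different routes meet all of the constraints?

A right/down-only route from A to N makes exactly 2 down-moves and 3 right-moves in some order.
With no other constraints that would be C(5,2) = 10 routes.
Split at J and multiply the segment counts (each segment already excludes blocked cells): A→J: 3; J→N: 1; product = 3.
That gives 3 routes.

3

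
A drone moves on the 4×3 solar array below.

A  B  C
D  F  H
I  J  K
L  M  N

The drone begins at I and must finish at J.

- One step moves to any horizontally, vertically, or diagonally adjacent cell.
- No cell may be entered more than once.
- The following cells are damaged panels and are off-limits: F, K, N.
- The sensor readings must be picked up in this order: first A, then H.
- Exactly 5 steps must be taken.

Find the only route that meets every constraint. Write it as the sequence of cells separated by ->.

I -> D -> A -> B -> H -> J

The waypoints must appear in the order A, H, with no cell reused.
Route from I: up 2 to A, right 1 to B, down-right 1 to H, down-left 1 to J — 5 moves in all.
Check: order respected (A at step 2, H at step 4); 5 moves as required.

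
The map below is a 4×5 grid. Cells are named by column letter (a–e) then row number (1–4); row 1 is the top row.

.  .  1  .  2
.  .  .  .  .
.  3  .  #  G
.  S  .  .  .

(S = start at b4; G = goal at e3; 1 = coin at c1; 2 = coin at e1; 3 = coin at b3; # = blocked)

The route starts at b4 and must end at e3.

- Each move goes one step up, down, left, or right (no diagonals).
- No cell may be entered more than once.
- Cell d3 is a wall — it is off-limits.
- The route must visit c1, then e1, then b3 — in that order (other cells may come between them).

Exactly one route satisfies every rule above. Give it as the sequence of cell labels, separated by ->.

b4 -> a4 -> a3 -> a2 -> a1 -> b1 -> c1 -> d1 -> e1 -> e2 -> d2 -> c2 -> b2 -> b3 -> c3 -> c4 -> d4 -> e4 -> e3

The waypoints must appear in the order c1, e1, b3, with no cell reused.
Route from b4: left 1 to a4, up 3 to a1, right 4 to e1, down 1 to e2, left 3 to b2, down 1 to b3, right 1 to c3, down 1 to c4, right 2 to e4, up 1 to e3 — 18 moves in all.
Check: order respected (1 at step 6, 2 at step 8, 3 at step 13).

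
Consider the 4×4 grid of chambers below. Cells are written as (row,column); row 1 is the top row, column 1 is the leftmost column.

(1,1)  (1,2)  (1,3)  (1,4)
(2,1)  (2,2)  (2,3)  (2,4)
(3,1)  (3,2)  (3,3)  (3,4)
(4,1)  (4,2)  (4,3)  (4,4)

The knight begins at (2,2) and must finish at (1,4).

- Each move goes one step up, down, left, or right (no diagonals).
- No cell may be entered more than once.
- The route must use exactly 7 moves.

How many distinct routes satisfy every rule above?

13

Need simple routes of exactly 7 moves from (2,2) to (1,4) (Manhattan distance 3, so 2 moves are spent on a detour and 2 undoing it).
Branch systematically from the start, pruning whenever the remaining move budget drops below the Manhattan distance to (1,4) or differs from it in parity. Grouping the completions by first move — via (1,2): 1; via (3,2): 7; via (2,1): 4; via (2,3): 1 — and summing: 1 + 7 + 4 + 1 = 13.
That gives 13 routes.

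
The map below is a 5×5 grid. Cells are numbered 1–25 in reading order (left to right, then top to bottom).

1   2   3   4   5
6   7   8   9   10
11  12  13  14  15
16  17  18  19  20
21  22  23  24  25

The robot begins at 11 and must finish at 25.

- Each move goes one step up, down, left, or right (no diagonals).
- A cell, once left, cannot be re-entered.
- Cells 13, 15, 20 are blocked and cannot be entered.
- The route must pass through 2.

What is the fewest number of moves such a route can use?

Any route passes through 2 somewhere between 11 and 25. Summing Manhattan distances along the two legs (11 → 2 → 25) gives a lower bound of 3 + 7 = 10 moves.
A route of 10 moves achieves this: 11 → 6 → 1 → 2 → 7 → 12 → 17 → 22 → 23 → 24 → 25.
Since 10 matches the lower bound, it is optimal.

10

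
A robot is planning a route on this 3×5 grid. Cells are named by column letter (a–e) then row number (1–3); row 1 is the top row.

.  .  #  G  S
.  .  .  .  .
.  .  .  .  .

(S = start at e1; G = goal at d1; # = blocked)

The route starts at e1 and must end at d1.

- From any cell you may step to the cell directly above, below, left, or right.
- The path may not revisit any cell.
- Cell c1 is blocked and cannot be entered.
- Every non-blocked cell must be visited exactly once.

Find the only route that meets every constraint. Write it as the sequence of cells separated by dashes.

e1 - e2 - e3 - d3 - c3 - b3 - a3 - a2 - a1 - b1 - b2 - c2 - d2 - d1

Need to visit all 14 open cells exactly once, starting at e1 and ending at d1.
Route from e1: 2× down (reaching e3), 4× left (reaching a3), 2× up (reaching a1), right to b1, down to b2, 2× right (reaching d2), up to d1 — 13 moves in all.
Check: all 14 open cells covered.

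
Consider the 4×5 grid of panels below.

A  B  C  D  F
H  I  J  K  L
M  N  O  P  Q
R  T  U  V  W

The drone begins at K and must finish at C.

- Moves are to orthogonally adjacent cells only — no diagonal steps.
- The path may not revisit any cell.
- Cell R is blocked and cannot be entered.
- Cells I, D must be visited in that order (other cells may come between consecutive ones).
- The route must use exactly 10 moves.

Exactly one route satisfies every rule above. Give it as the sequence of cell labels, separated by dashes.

K - J - I - N - O - P - Q - L - F - D - C

The waypoints must appear in the order I, D, with no cell reused.
Route from K: 2× left (reaching I), down to N, 3× right (reaching Q), 2× up (reaching F), 2× left (reaching C) — 10 moves in all.
Check: order respected (I at step 2, D at step 9); 10 moves as required.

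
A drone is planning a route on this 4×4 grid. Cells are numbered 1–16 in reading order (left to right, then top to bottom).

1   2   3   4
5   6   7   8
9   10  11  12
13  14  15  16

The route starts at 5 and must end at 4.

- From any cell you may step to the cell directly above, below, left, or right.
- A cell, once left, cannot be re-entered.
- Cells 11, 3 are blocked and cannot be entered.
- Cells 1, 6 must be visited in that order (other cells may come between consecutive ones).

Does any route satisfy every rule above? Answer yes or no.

One route that works: 5 → 1 → 2 → 6 → 7 → 8 → 4.

yes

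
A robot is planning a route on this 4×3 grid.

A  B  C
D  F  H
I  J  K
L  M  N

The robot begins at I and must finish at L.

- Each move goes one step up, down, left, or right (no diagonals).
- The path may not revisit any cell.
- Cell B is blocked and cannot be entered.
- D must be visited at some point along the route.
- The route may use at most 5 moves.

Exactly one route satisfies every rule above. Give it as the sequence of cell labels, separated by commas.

The budget equals the shortest possible length, so every move has to be on a shortest route through the required cells.
Route from I: up 1 to D, right 1 to F, down 2 to M, left 1 to L — 5 moves in all.
Check: all required cells visited; 5 ≤ 5 moves.

I, D, F, J, M, L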